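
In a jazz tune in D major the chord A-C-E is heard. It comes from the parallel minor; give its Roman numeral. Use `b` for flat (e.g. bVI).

A is scale degree 5 in D major. The diatonic chord on degree 5 would be A (V), but A–C–E is the minor chord from D minor. As a borrowed chord it is labeled v.

v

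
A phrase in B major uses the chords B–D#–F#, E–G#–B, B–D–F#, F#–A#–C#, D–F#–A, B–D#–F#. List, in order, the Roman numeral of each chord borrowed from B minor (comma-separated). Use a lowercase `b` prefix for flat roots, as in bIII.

i, bIII

B major has the diatonic set B, C#m, D#m, E, F#, G#m, A#dim. Of the given chords, B–D#–F# = B, E–G#–B = E and F#–A#–C# = F# are diatonic. B–D–F# is not: scale degree 1 in B major carries B (I). In B minor the chord on that degree is Bm, so here it functions as i, borrowed from the parallel minor. D–F#–A doesn't fit — on degree 3 B major would have D#m (iii). D is the degree-3 chord of B minor, so it is the borrowed bIII.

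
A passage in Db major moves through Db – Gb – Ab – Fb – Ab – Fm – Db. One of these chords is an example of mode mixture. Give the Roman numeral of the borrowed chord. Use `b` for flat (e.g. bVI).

In Db major the diatonic chords are Db, Ebm, Fm, Gb, Ab, Bbm, Cdim. Of the given chords, Db, Gb, Ab and Fm are diatonic. But Fb (Fb–Ab–Cb) is foreign: the diatonic iii on degree 3 is Fm, whereas Fb comes from Db minor. It is labeled bIII.

bIII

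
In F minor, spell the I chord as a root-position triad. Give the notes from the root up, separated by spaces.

I is built on scale degree 1, which is F in both F minor and its parallel. Stacking thirds in F major on F gives F–A–C.

F A C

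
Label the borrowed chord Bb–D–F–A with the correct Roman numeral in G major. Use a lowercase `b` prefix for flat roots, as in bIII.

Bb is the lowered form of scale degree 3 in G major (the diatonic degree 3 is B). Diatonically G major has Bm (iii) on that degree; Bb–D–F–A is instead the major-seventh chord native to G minor, so it takes the label bIIImaj7.

bIIImaj7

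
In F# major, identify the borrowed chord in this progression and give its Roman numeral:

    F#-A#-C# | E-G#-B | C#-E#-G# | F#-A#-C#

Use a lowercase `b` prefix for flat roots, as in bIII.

bVII

In F# major the diatonic chords are F#, G#m, A#m, B, C#, D#m, E#dim. Of the given chords, F#–A#–C# = F# and C#–E#–G# = C# are diatonic. But E–G#–B is foreign: the diatonic vii° on degree 7 is E#dim, whereas E comes from F# minor. It is labeled bVII.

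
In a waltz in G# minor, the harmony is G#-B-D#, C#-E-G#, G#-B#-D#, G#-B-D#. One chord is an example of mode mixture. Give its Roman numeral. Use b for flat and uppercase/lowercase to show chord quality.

The diatonic triads in G# minor (with V from harmonic minor) are G#m, A#dim, B, C#m, D#, E, F#. G#–B–D# = G#m and C#–E–G# = C#m both belong to that set. But G#–B#–D# is foreign: the diatonic i on degree 1 is G#m, whereas G# comes from G# major. It is labeled I.

I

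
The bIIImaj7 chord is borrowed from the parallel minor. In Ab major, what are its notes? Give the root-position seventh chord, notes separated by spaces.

The root of bIIImaj7 is the lowered 3rd degree: C becomes Cb. Stacking thirds in Ab minor on Cb gives Cb–Eb–Gb–Bb.

Cb Eb Gb Bb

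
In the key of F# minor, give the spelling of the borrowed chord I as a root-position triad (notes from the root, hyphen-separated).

F#-A#-C#

The root, F#, is scale degree 1 — the same note in F# minor and F# major; only the chord quality changes. Stacking thirds in F# major on F# gives F#–A#–C#.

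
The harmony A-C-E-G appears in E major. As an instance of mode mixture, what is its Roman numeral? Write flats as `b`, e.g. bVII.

A is scale degree 4 in E major. Diatonically E major has A (IV) on that degree; A–C–E–G is instead the minor-seventh chord native to E minor, so it takes the label iv7.

iv7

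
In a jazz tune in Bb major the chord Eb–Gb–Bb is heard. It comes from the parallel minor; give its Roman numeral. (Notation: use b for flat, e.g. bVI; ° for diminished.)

iv

Eb is scale degree 4 in Bb major. Eb–Gb–Bb is a minor chord — the form found in Bb minor, not the diatonic IV (Eb). Borrowed into Bb major it is written iv.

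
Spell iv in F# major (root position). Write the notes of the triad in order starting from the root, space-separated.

B D F#

iv is built on scale degree 4, which is B in both F# major and its parallel. Building the minor chord from the parallel minor on B: B–D–F#.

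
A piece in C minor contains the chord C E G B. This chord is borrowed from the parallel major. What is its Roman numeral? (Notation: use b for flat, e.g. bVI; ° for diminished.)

Imaj7

C is scale degree 1 in C minor. C–E–G–B is a major-seventh chord — the form found in C major, not the diatonic i (Cm). Borrowed into C minor it is written Imaj7.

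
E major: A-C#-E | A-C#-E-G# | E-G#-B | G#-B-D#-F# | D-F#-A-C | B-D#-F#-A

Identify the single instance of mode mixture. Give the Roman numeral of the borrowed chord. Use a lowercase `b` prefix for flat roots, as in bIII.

The diatonic triads in E major are E, F#m, G#m, A, B, C#m, D#dim. A–C#–E = A, A–C#–E–G# = Amaj7, E–G#–B = E, G#–B–D#–F# = G#m7 and B–D#–F#–A = B7 are all diatonic. D–F#–A–C is not: scale degree 7 in E major carries D#dim (vii°). In E minor the chord on that degree is D7, so here it functions as bVII7, borrowed from the parallel minor.

bVII7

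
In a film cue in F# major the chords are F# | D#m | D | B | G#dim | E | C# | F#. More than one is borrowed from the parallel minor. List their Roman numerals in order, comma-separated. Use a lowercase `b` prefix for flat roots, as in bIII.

bVI, ii°, bVII

The diatonic triads in F# major are F#, G#m, A#m, B, C#, D#m, E#dim. Of the given chords, F#, D#m, B and C# are diatonic. But D (D–F#–A) is foreign: the diatonic vi on degree 6 is D#m, whereas D comes from F# minor. It is labeled bVI. G#dim (G#–B–D) is not: scale degree 2 in F# major carries G#m (ii). In F# minor the chord on that degree is G#dim, so here it functions as ii°, borrowed from the parallel minor. E (E–G#–B) doesn't fit — on degree 7 F# major would have E#dim (vii°). E is the degree-7 chord of F# minor, so it is the borrowed bVII.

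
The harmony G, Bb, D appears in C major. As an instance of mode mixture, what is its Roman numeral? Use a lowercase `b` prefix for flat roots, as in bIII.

v

G is scale degree 5 in C major. Diatonically C major has G (V) on that degree; G–Bb–D is instead the minor chord native to C minor, so it takes the label v.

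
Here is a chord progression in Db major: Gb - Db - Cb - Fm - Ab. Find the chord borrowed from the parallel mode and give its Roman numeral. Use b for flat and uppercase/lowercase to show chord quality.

In Db major the diatonic chords are Db, Ebm, Fm, Gb, Ab, Bbm, Cdim. Of the given chords, Gb, Db, Fm and Ab are diatonic. Cb (Cb–Eb–Gb) is not: scale degree 7 in Db major carries Cdim (vii°). In Db minor the chord on that degree is Cb, so here it functions as bVII, borrowed from the parallel minor.

bVII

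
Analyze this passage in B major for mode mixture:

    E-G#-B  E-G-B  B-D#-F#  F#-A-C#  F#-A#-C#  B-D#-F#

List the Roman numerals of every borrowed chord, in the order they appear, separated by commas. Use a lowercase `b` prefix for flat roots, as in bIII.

iv, v

The diatonic triads in B major are B, C#m, D#m, E, F#, G#m, A#dim. E–G#–B = E, B–D#–F# = B and F#–A#–C# = F# are all diatonic. E–G–B doesn't fit — on degree 4 B major would have E (IV). Em is the degree-4 chord of B minor, so it is the borrowed iv. F#–A–C# doesn't fit — on degree 5 B major would have F# (V). F#m is the degree-5 chord of B minor, so it is the borrowed v.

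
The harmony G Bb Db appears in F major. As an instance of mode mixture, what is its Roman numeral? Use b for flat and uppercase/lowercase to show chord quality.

G is scale degree 2 in F major. The diatonic chord on degree 2 would be Gm (ii), but G–Bb–Db is the diminished chord from F minor. As a borrowed chord it is labeled ii°.

ii°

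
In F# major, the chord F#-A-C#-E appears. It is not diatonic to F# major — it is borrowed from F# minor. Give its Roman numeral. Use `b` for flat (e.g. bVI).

i7

F# is scale degree 1 in F# major. Diatonically F# major has F# (I) on that degree; F#–A–C#–E is instead the minor-seventh chord native to F# minor, so it takes the label i7.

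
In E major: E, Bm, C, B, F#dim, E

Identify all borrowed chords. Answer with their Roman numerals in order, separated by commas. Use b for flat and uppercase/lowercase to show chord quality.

E major has the diatonic set E, F#m, G#m, A, B, C#m, D#dim. E and B are both diatonic. Bm (B–D–F#) is not: scale degree 5 in E major carries B (V). In E minor the chord on that degree is Bm, so here it functions as v, borrowed from the parallel minor. But C (C–E–G) is foreign: the diatonic vi on degree 6 is C#m, whereas C comes from E minor. It is labeled bVI. F#dim (F#–A–C) doesn't fit — on degree 2 E major would have F#m (ii). F#dim is the degree-2 chord of E minor, so it is the borrowed ii°.

v, bVI, ii°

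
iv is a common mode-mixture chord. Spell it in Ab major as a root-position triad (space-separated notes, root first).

Db Fb Ab

The root, Db, is scale degree 4 — the same note in Ab major and Ab minor; only the chord quality changes. Stacking thirds in Ab minor on Db gives Db–Fb–Ab.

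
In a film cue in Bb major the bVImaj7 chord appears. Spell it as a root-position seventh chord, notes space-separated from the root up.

Gb Bb Db F

The root of bVImaj7 is the lowered 6th degree: G becomes Gb. Stacking thirds in Bb minor on Gb gives Gb–Bb–Db–F.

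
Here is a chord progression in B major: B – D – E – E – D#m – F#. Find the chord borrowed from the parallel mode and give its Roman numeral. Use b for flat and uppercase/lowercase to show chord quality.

The diatonic triads in B major are B, C#m, D#m, E, F#, G#m, A#dim. Of the given chords, B, E, D#m and F# are diatonic. D (D–F#–A) doesn't fit — on degree 3 B major would have D#m (iii). D is the degree-3 chord of B minor, so it is the borrowed bIII.

bIII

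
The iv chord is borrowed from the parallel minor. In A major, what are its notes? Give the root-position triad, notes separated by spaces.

D F A

The root, D, is scale degree 4 — the same note in A major and A minor; only the chord quality changes. Stacking thirds in A minor on D gives D–F–A.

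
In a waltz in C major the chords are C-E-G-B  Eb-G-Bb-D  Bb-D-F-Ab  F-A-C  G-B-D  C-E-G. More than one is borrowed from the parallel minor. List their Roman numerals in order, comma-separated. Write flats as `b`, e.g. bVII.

bIIImaj7, bVII7

C major has the diatonic set C, Dm, Em, F, G, Am, Bdim. Of the given chords, C–E–G–B = Cmaj7, F–A–C = F, G–B–D = G and C–E–G = C are diatonic. But Eb–G–Bb–D is foreign: the diatonic iii on degree 3 is Em, whereas Ebmaj7 comes from C minor. It is labeled bIIImaj7. Bb–D–F–Ab doesn't fit — on degree 7 C major would have Bdim (vii°). Bb7 is the degree-7 chord of C minor, so it is the borrowed bVII7.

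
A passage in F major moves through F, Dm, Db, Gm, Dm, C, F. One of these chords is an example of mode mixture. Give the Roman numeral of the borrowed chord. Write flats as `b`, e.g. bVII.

In F major the diatonic chords are F, Gm, Am, Bb, C, Dm, Edim. F, Dm, Gm and C are all diatonic. Db (Db–F–Ab) is not: scale degree 6 in F major carries Dm (vi). In F minor the chord on that degree is Db, so here it functions as bVI, borrowed from the parallel minor.

bVI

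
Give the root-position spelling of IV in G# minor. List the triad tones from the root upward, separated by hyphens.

C#-E#-G#

IV is built on scale degree 4, which is C# in both G# minor and its parallel. Building the major chord from the parallel major on C#: C#–E#–G#.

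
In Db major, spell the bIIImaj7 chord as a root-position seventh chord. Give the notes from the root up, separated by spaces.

Fb Ab Cb Eb

The root of bIIImaj7 is the lowered 3rd degree: F becomes Fb. In Db minor the chord on Fb is Fb–Ab–Cb–Eb.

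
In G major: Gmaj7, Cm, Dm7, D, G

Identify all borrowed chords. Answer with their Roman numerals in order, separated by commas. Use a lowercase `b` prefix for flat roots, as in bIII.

iv, v7

The diatonic triads in G major are G, Am, Bm, C, D, Em, F#dim. Gmaj7, D and G all belong to that set. But Cm (C–Eb–G) is foreign: the diatonic IV on degree 4 is C, whereas Cm comes from G minor. It is labeled iv. But Dm7 (D–F–A–C) is foreign: the diatonic V on degree 5 is D, whereas Dm7 comes from G minor. It is labeled v7.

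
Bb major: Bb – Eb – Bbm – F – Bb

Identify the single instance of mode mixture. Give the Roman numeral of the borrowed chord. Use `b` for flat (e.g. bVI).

i

Bb major has the diatonic set Bb, Cm, Dm, Eb, F, Gm, Adim. Of the given chords, Bb, Eb and F are diatonic. Bbm (Bb–Db–F) is not: scale degree 1 in Bb major carries Bb (I). In Bb minor the chord on that degree is Bbm, so here it functions as i, borrowed from the parallel minor.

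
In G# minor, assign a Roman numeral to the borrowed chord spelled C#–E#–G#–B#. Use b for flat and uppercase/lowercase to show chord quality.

C# is scale degree 4 in G# minor. C#–E#–G#–B# is a major-seventh chord — the form found in G# major, not the diatonic iv (C#m). Borrowed into G# minor it is written IVmaj7.

IVmaj7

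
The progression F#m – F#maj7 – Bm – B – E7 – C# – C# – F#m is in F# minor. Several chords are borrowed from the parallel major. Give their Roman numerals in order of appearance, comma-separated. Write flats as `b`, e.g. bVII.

Imaj7, IV

F# minor has the diatonic set F#m, G#dim, A, Bm, C#, D, E (with V from harmonic minor). F#m, Bm, E7 and C# all belong to that set. F#maj7 (F#–A#–C#–E#) is not: scale degree 1 in F# minor carries F#m (i). In F# major the chord on that degree is F#maj7, so here it functions as Imaj7, borrowed from the parallel major. But B (B–D#–F#) is foreign: the diatonic iv on degree 4 is Bm, whereas B comes from F# major. It is labeled IV.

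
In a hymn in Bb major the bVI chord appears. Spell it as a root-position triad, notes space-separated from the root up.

Gb Bb Db

Scale degree 6 in Bb major is G. bVI uses the lowered form, Gb, taken from Bb minor. Stacking thirds in Bb minor on Gb gives Gb–Bb–Db.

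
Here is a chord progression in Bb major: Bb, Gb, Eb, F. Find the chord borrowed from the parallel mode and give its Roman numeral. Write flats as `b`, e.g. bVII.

bVI

Bb major has the diatonic set Bb, Cm, Dm, Eb, F, Gm, Adim. Of the given chords, Bb, Eb and F are diatonic. Gb (Gb–Bb–Db) is not: scale degree 6 in Bb major carries Gm (vi). In Bb minor the chord on that degree is Gb, so here it functions as bVI, borrowed from the parallel minor.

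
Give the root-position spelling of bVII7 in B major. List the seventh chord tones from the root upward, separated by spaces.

A C# E G

bVII7 is built on the lowered scale degree 7. In B major degree 7 is A#; lowered it becomes A. In B minor the chord on A is A–C#–E–G.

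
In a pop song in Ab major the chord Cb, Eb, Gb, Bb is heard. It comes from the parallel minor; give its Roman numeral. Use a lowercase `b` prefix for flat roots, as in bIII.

bIIImaj7

Cb is the lowered form of scale degree 3 in Ab major (the diatonic degree 3 is C). Cb–Eb–Gb–Bb is a major-seventh chord — the form found in Ab minor, not the diatonic iii (Cm). Borrowed into Ab major it is written bIIImaj7.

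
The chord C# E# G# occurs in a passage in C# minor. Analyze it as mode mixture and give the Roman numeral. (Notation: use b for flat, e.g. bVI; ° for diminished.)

I

C# is scale degree 1 in C# minor. C#–E#–G# is a major chord — the form found in C# major, not the diatonic i (C#m). Borrowed into C# minor it is written I.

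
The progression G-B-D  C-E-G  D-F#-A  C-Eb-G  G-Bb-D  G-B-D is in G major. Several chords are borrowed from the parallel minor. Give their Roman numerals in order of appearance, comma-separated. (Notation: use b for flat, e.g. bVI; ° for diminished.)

iv, i

G major has the diatonic set G, Am, Bm, C, D, Em, F#dim. G–B–D = G, C–E–G = C and D–F#–A = D all belong to that set. C–Eb–G is not: scale degree 4 in G major carries C (IV). In G minor the chord on that degree is Cm, so here it functions as iv, borrowed from the parallel minor. But G–Bb–D is foreign: the diatonic I on degree 1 is G, whereas Gm comes from G minor. It is labeled i.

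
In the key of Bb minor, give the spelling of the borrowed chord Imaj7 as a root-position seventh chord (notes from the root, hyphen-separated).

Imaj7 is built on scale degree 1, which is Bb in both Bb minor and its parallel. Building the major-seventh chord from the parallel major on Bb: Bb–D–F–A.

Bb-D-F-A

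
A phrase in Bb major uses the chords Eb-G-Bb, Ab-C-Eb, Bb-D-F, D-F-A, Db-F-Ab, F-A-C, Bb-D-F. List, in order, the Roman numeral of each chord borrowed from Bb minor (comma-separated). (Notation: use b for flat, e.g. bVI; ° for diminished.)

bVII, bIII

Bb major has the diatonic set Bb, Cm, Dm, Eb, F, Gm, Adim. Of the given chords, Eb–G–Bb = Eb, Bb–D–F = Bb, D–F–A = Dm and F–A–C = F are diatonic. Ab–C–Eb is not: scale degree 7 in Bb major carries Adim (vii°). In Bb minor the chord on that degree is Ab, so here it functions as bVII, borrowed from the parallel minor. But Db–F–Ab is foreign: the diatonic iii on degree 3 is Dm, whereas Db comes from Bb minor. It is labeled bIII.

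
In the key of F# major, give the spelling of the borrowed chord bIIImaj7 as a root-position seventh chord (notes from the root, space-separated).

The root of bIIImaj7 is the lowered 3rd degree: A# becomes A. Building the major-seventh chord from the parallel minor on A: A–C#–E–G#.

A C# E G#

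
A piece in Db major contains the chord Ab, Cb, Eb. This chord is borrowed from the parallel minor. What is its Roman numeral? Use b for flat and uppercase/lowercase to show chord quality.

The root Ab is the diatonic 5th degree of Db major; the borrowing shows in the chord quality. Diatonically Db major has Ab (V) on that degree; Ab–Cb–Eb is instead the minor chord native to Db minor, so it takes the label v.

v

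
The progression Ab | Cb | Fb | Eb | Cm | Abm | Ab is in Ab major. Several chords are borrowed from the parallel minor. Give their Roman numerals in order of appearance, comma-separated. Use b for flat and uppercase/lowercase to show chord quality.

The diatonic triads in Ab major are Ab, Bbm, Cm, Db, Eb, Fm, Gdim. Of the given chords, Ab, Eb and Cm are diatonic. Cb (Cb–Eb–Gb) is not: scale degree 3 in Ab major carries Cm (iii). In Ab minor the chord on that degree is Cb, so here it functions as bIII, borrowed from the parallel minor. Fb (Fb–Ab–Cb) is not: scale degree 6 in Ab major carries Fm (vi). In Ab minor the chord on that degree is Fb, so here it functions as bVI, borrowed from the parallel minor. Abm (Ab–Cb–Eb) is not: scale degree 1 in Ab major carries Ab (I). In Ab minor the chord on that degree is Abm, so here it functions as i, borrowed from the parallel minor.

bIII, bVI, i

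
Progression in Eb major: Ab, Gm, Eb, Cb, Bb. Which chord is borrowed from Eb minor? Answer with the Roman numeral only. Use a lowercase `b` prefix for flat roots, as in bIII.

bVI

In Eb major the diatonic chords are Eb, Fm, Gm, Ab, Bb, Cm, Ddim. Ab, Gm, Eb and Bb are all diatonic. But Cb (Cb–Eb–Gb) is foreign: the diatonic vi on degree 6 is Cm, whereas Cb comes from Eb minor. It is labeled bVI.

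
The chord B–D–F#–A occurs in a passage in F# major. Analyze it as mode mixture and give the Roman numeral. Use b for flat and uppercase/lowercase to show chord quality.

B is scale degree 4 in F# major. B–D–F#–A is a minor-seventh chord — the form found in F# minor, not the diatonic IV (B). Borrowed into F# major it is written iv7.

iv7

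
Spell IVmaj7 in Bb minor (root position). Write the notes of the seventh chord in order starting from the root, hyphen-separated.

Eb-G-Bb-D

IVmaj7 is built on scale degree 4, which is Eb in both Bb minor and its parallel. Stacking thirds in Bb major on Eb gives Eb–G–Bb–D.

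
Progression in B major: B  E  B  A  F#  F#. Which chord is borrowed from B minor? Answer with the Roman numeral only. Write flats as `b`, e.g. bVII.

bVII

In B major the diatonic chords are B, C#m, D#m, E, F#, G#m, A#dim. B, E and F# all belong to that set. But A (A–C#–E) is foreign: the diatonic vii° on degree 7 is A#dim, whereas A comes from B minor. It is labeled bVII.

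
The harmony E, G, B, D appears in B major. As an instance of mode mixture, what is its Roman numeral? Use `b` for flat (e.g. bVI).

iv7

The root E is the diatonic 4th degree of B major; the borrowing shows in the chord quality. E–G–B–D is a minor-seventh chord — the form found in B minor, not the diatonic IV (E). Borrowed into B major it is written iv7.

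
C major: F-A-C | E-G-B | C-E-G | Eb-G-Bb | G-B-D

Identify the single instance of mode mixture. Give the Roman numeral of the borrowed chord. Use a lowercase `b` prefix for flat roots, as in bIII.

In C major the diatonic chords are C, Dm, Em, F, G, Am, Bdim. F–A–C = F, E–G–B = Em, C–E–G = C and G–B–D = G are all diatonic. Eb–G–Bb is not: scale degree 3 in C major carries Em (iii). In C minor the chord on that degree is Eb, so here it functions as bIII, borrowed from the parallel minor.

bIII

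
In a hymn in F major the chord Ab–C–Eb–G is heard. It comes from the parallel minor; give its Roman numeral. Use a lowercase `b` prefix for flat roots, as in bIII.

Ab is the lowered form of scale degree 3 in F major (the diatonic degree 3 is A). Diatonically F major has Am (iii) on that degree; Ab–C–Eb–G is instead the major-seventh chord native to F minor, so it takes the label bIIImaj7.

bIIImaj7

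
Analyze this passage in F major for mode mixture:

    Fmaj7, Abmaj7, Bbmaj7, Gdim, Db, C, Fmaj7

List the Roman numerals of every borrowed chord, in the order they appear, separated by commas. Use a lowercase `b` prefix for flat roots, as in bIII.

bIIImaj7, ii°, bVI

The diatonic triads in F major are F, Gm, Am, Bb, C, Dm, Edim. Fmaj7, Bbmaj7 and C all belong to that set. Abmaj7 (Ab–C–Eb–G) is not: scale degree 3 in F major carries Am (iii). In F minor the chord on that degree is Abmaj7, so here it functions as bIIImaj7, borrowed from the parallel minor. Gdim (G–Bb–Db) doesn't fit — on degree 2 F major would have Gm (ii). Gdim is the degree-2 chord of F minor, so it is the borrowed ii°. Db (Db–F–Ab) doesn't fit — on degree 6 F major would have Dm (vi). Db is the degree-6 chord of F minor, so it is the borrowed bVI.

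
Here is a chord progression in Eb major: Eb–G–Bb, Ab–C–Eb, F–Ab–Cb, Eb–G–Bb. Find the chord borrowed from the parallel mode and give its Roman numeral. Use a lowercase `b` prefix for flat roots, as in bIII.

Eb major has the diatonic set Eb, Fm, Gm, Ab, Bb, Cm, Ddim. Of the given chords, Eb–G–Bb = Eb and Ab–C–Eb = Ab are diatonic. F–Ab–Cb is not: scale degree 2 in Eb major carries Fm (ii). In Eb minor the chord on that degree is Fdim, so here it functions as ii°, borrowed from the parallel minor.

ii°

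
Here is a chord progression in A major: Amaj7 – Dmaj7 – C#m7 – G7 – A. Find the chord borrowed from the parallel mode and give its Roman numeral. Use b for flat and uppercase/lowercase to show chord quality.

bVII7

A major has the diatonic set A, Bm, C#m, D, E, F#m, G#dim. Of the given chords, Amaj7, Dmaj7, C#m7 and A are diatonic. G7 (G–B–D–F) doesn't fit — on degree 7 A major would have G#dim (vii°). G7 is the degree-7 chord of A minor, so it is the borrowed bVII7.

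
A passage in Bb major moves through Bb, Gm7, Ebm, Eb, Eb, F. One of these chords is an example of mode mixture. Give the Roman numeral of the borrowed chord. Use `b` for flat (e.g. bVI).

Bb major has the diatonic set Bb, Cm, Dm, Eb, F, Gm, Adim. Bb, Gm7, Eb and F all belong to that set. Ebm (Eb–Gb–Bb) is not: scale degree 4 in Bb major carries Eb (IV). In Bb minor the chord on that degree is Ebm, so here it functions as iv, borrowed from the parallel minor.

iv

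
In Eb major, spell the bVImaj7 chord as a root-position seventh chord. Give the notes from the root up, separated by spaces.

Scale degree 6 in Eb major is C. bVImaj7 uses the lowered form, Cb, taken from Eb minor. Building the major-seventh chord from the parallel minor on Cb: Cb–Eb–Gb–Bb.

Cb Eb Gb Bb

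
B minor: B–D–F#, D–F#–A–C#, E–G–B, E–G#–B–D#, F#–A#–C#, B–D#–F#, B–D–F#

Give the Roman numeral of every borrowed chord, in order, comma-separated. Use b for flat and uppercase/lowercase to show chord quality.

In B minor (with V from harmonic minor) the diatonic chords are Bm, C#dim, D, Em, F#, G, A. Of the given chords, B–D–F# = Bm, D–F#–A–C# = Dmaj7, E–G–B = Em and F#–A#–C# = F# are diatonic. E–G#–B–D# doesn't fit — on degree 4 B minor would have Em (iv). Emaj7 is the degree-4 chord of B major, so it is the borrowed IVmaj7. But B–D#–F# is foreign: the diatonic i on degree 1 is Bm, whereas B comes from B major. It is labeled I.

IVmaj7, I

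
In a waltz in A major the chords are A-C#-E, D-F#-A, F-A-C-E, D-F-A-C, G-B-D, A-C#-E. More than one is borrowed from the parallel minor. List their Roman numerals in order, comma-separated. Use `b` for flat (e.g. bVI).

bVImaj7, iv7, bVII

The diatonic triads in A major are A, Bm, C#m, D, E, F#m, G#dim. A–C#–E = A and D–F#–A = D are both diatonic. But F–A–C–E is foreign: the diatonic vi on degree 6 is F#m, whereas Fmaj7 comes from A minor. It is labeled bVImaj7. D–F–A–C is not: scale degree 4 in A major carries D (IV). In A minor the chord on that degree is Dm7, so here it functions as iv7, borrowed from the parallel minor. G–B–D doesn't fit — on degree 7 A major would have G#dim (vii°). G is the degree-7 chord of A minor, so it is the borrowed bVII.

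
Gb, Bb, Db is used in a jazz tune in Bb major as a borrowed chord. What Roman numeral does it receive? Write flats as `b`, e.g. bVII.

bVI

The root Gb is the lowered 6th scale degree — diatonically Bb major has G there. Gb–Bb–Db is a major chord — the form found in Bb minor, not the diatonic vi (Gm). Borrowed into Bb major it is written bVI.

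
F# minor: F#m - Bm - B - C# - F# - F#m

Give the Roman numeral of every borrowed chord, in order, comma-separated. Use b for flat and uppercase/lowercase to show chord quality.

In F# minor (with V from harmonic minor) the diatonic chords are F#m, G#dim, A, Bm, C#, D, E. Of the given chords, F#m, Bm and C# are diatonic. B (B–D#–F#) is not: scale degree 4 in F# minor carries Bm (iv). In F# major the chord on that degree is B, so here it functions as IV, borrowed from the parallel major. But F# (F#–A#–C#) is foreign: the diatonic i on degree 1 is F#m, whereas F# comes from F# major. It is labeled I.

IV, I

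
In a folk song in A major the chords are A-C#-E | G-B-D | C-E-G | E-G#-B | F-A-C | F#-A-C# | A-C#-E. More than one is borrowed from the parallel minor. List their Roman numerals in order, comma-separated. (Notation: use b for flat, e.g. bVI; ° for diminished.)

bVII, bIII, bVI

In A major the diatonic chords are A, Bm, C#m, D, E, F#m, G#dim. Of the given chords, A–C#–E = A, E–G#–B = E and F#–A–C# = F#m are diatonic. G–B–D doesn't fit — on degree 7 A major would have G#dim (vii°). G is the degree-7 chord of A minor, so it is the borrowed bVII. But C–E–G is foreign: the diatonic iii on degree 3 is C#m, whereas C comes from A minor. It is labeled bIII. F–A–C doesn't fit — on degree 6 A major would have F#m (vi). F is the degree-6 chord of A minor, so it is the borrowed bVI.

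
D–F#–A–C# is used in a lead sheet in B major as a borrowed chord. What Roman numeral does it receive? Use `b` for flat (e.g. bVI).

bIIImaj7

In B major scale degree 3 is D#; D is its lowered form, from B minor. The diatonic chord on degree 3 would be D#m (iii), but D–F#–A–C# is the major-seventh chord from B minor. As a borrowed chord it is labeled bIIImaj7.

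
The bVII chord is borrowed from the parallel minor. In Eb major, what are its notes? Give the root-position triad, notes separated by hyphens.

bVII is built on the lowered scale degree 7. In Eb major degree 7 is D; lowered it becomes Db. In Eb minor the chord on Db is Db–F–Ab.

Db-F-Ab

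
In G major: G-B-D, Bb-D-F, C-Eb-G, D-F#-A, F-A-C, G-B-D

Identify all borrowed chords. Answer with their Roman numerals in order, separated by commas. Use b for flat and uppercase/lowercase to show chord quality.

bIII, iv, bVII

G major has the diatonic set G, Am, Bm, C, D, Em, F#dim. G–B–D = G and D–F#–A = D are both diatonic. But Bb–D–F is foreign: the diatonic iii on degree 3 is Bm, whereas Bb comes from G minor. It is labeled bIII. But C–Eb–G is foreign: the diatonic IV on degree 4 is C, whereas Cm comes from G minor. It is labeled iv. But F–A–C is foreign: the diatonic vii° on degree 7 is F#dim, whereas F comes from G minor. It is labeled bVII.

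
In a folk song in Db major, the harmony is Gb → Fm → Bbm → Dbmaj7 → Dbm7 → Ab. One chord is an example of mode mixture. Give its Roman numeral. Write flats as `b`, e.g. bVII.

In Db major the diatonic chords are Db, Ebm, Fm, Gb, Ab, Bbm, Cdim. Gb, Fm, Bbm, Dbmaj7 and Ab are all diatonic. But Dbm7 (Db–Fb–Ab–Cb) is foreign: the diatonic I on degree 1 is Db, whereas Dbm7 comes from Db minor. It is labeled i7.

i7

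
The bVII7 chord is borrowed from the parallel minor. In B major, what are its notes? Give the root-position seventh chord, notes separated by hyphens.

Scale degree 7 in B major is A#. bVII7 uses the lowered form, A, taken from B minor. Stacking thirds in B minor on A gives A–C#–E–G.

A-C#-E-G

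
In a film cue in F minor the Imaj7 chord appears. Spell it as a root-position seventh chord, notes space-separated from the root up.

F A C E

Imaj7 is built on scale degree 1, which is F in both F minor and its parallel. In F major the chord on F is F–A–C–E.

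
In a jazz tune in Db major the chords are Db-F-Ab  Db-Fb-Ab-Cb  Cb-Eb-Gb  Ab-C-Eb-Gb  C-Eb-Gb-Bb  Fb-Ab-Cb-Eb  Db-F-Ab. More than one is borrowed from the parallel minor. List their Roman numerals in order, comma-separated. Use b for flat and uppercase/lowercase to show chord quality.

i7, bVII, bIIImaj7

Db major has the diatonic set Db, Ebm, Fm, Gb, Ab, Bbm, Cdim. Db–F–Ab = Db, Ab–C–Eb–Gb = Ab7 and C–Eb–Gb–Bb = Cm7b5 all belong to that set. Db–Fb–Ab–Cb doesn't fit — on degree 1 Db major would have Db (I). Dbm7 is the degree-1 chord of Db minor, so it is the borrowed i7. Cb–Eb–Gb is not: scale degree 7 in Db major carries Cdim (vii°). In Db minor the chord on that degree is Cb, so here it functions as bVII, borrowed from the parallel minor. Fb–Ab–Cb–Eb doesn't fit — on degree 3 Db major would have Fm (iii). Fbmaj7 is the degree-3 chord of Db minor, so it is the borrowed bIIImaj7.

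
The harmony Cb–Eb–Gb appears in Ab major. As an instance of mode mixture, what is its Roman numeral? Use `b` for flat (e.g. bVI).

The root Cb is the lowered 3rd scale degree — diatonically Ab major has C there. Diatonically Ab major has Cm (iii) on that degree; Cb–Eb–Gb is instead the major chord native to Ab minor, so it takes the label bIII.

bIII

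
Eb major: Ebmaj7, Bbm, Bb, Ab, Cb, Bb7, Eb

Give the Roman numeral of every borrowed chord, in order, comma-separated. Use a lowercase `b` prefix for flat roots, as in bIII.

v, bVI

The diatonic triads in Eb major are Eb, Fm, Gm, Ab, Bb, Cm, Ddim. Of the given chords, Ebmaj7, Bb, Ab, Bb7 and Eb are diatonic. Bbm (Bb–Db–F) doesn't fit — on degree 5 Eb major would have Bb (V). Bbm is the degree-5 chord of Eb minor, so it is the borrowed v. But Cb (Cb–Eb–Gb) is foreign: the diatonic vi on degree 6 is Cm, whereas Cb comes from Eb minor. It is labeled bVI.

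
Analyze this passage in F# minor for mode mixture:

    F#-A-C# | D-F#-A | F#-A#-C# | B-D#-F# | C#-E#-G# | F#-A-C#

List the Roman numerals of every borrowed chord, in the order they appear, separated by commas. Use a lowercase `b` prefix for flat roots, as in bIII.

The diatonic triads in F# minor (with V from harmonic minor) are F#m, G#dim, A, Bm, C#, D, E. F#–A–C# = F#m, D–F#–A = D and C#–E#–G# = C# are all diatonic. F#–A#–C# is not: scale degree 1 in F# minor carries F#m (i). In F# major the chord on that degree is F#, so here it functions as I, borrowed from the parallel major. B–D#–F# doesn't fit — on degree 4 F# minor would have Bm (iv). B is the degree-4 chord of F# major, so it is the borrowed IV.

I, IV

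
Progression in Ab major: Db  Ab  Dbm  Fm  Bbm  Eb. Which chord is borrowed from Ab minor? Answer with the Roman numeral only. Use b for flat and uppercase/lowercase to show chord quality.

iv

Ab major has the diatonic set Ab, Bbm, Cm, Db, Eb, Fm, Gdim. Of the given chords, Db, Ab, Fm, Bbm and Eb are diatonic. Dbm (Db–Fb–Ab) is not: scale degree 4 in Ab major carries Db (IV). In Ab minor the chord on that degree is Dbm, so here it functions as iv, borrowed from the parallel minor.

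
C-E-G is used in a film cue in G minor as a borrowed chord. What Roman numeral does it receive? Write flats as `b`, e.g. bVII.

IV

C is scale degree 4 in G minor. Diatonically G minor has Cm (iv) on that degree; C–E–G is instead the major chord native to G major, so it takes the label IV.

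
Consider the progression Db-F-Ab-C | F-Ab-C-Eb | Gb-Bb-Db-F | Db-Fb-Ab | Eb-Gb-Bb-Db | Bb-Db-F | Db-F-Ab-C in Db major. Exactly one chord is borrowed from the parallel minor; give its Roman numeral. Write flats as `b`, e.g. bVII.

i

Db major has the diatonic set Db, Ebm, Fm, Gb, Ab, Bbm, Cdim. Db–F–Ab–C = Dbmaj7, F–Ab–C–Eb = Fm7, Gb–Bb–Db–F = Gbmaj7, Eb–Gb–Bb–Db = Ebm7 and Bb–Db–F = Bbm all belong to that set. Db–Fb–Ab doesn't fit — on degree 1 Db major would have Db (I). Dbm is the degree-1 chord of Db minor, so it is the borrowed i.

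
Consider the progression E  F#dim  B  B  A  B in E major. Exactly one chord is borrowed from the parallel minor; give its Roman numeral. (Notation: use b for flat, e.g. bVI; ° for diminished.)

ii°

The diatonic triads in E major are E, F#m, G#m, A, B, C#m, D#dim. E, B and A all belong to that set. F#dim (F#–A–C) is not: scale degree 2 in E major carries F#m (ii). In E minor the chord on that degree is F#dim, so here it functions as ii°, borrowed from the parallel minor.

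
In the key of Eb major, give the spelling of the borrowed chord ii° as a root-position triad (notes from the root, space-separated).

F Ab Cb

The root, F, is scale degree 2 — the same note in Eb major and Eb minor; only the chord quality changes. Building the diminished chord from the parallel minor on F: F–Ab–Cb.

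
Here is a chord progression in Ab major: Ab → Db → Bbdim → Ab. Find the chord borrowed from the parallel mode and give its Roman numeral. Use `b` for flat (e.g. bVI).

ii°

In Ab major the diatonic chords are Ab, Bbm, Cm, Db, Eb, Fm, Gdim. Ab and Db are both diatonic. But Bbdim (Bb–Db–Fb) is foreign: the diatonic ii on degree 2 is Bbm, whereas Bbdim comes from Ab minor. It is labeled ii°.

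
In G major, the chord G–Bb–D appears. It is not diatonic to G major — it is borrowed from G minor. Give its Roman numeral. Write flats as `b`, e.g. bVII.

G is scale degree 1 in G major. Diatonically G major has G (I) on that degree; G–Bb–D is instead the minor chord native to G minor, so it takes the label i.

i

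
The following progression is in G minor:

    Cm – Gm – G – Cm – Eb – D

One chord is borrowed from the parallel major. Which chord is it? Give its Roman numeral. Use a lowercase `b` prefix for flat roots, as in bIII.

I

The diatonic triads in G minor (with V from harmonic minor) are Gm, Adim, Bb, Cm, D, Eb, F. Cm, Gm, Eb and D are all diatonic. But G (G–B–D) is foreign: the diatonic i on degree 1 is Gm, whereas G comes from G major. It is labeled I.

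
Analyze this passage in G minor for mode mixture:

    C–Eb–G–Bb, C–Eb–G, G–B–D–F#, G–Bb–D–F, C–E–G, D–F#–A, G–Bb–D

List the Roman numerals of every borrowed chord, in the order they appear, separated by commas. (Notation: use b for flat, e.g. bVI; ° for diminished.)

Imaj7, IV

The diatonic triads in G minor (with V from harmonic minor) are Gm, Adim, Bb, Cm, D, Eb, F. C–Eb–G–Bb = Cm7, C–Eb–G = Cm, G–Bb–D–F = Gm7, D–F#–A = D and G–Bb–D = Gm are all diatonic. G–B–D–F# doesn't fit — on degree 1 G minor would have Gm (i). Gmaj7 is the degree-1 chord of G major, so it is the borrowed Imaj7. But C–E–G is foreign: the diatonic iv on degree 4 is Cm, whereas C comes from G major. It is labeled IV.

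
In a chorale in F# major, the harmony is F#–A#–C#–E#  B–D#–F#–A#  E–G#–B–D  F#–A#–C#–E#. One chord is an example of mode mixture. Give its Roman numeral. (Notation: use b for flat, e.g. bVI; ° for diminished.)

bVII7

F# major has the diatonic set F#, G#m, A#m, B, C#, D#m, E#dim. F#–A#–C#–E# = F#maj7 and B–D#–F#–A# = Bmaj7 both belong to that set. But E–G#–B–D is foreign: the diatonic vii° on degree 7 is E#dim, whereas E7 comes from F# minor. It is labeled bVII7.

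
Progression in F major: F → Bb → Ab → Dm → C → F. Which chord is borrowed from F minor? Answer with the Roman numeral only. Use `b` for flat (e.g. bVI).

bIII

F major has the diatonic set F, Gm, Am, Bb, C, Dm, Edim. F, Bb, Dm and C are all diatonic. But Ab (Ab–C–Eb) is foreign: the diatonic iii on degree 3 is Am, whereas Ab comes from F minor. It is labeled bIII.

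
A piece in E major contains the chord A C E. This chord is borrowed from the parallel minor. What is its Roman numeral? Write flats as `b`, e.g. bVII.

A is scale degree 4 in E major. A–C–E is a minor chord — the form found in E minor, not the diatonic IV (A). Borrowed into E major it is written iv.

iv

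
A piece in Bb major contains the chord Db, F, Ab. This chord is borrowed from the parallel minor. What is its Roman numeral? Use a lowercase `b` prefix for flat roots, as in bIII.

bIII

In Bb major scale degree 3 is D; Db is its lowered form, from Bb minor. Db–F–Ab is a major chord — the form found in Bb minor, not the diatonic iii (Dm). Borrowed into Bb major it is written bIII.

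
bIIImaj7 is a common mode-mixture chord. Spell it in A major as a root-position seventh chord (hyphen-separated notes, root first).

The root of bIIImaj7 is the lowered 3rd degree: C# becomes C. In A minor the chord on C is C–E–G–B.

C-E-G-B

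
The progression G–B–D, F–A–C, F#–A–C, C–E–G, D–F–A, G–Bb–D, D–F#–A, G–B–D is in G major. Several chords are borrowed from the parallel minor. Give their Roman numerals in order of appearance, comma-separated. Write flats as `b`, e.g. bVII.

bVII, v, i

In G major the diatonic chords are G, Am, Bm, C, D, Em, F#dim. G–B–D = G, F#–A–C = F#dim, C–E–G = C and D–F#–A = D all belong to that set. But F–A–C is foreign: the diatonic vii° on degree 7 is F#dim, whereas F comes from G minor. It is labeled bVII. D–F–A is not: scale degree 5 in G major carries D (V). In G minor the chord on that degree is Dm, so here it functions as v, borrowed from the parallel minor. G–Bb–D doesn't fit — on degree 1 G major would have G (I). Gm is the degree-1 chord of G minor, so it is the borrowed i.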